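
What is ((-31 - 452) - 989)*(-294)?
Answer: 432768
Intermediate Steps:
((-31 - 452) - 989)*(-294) = (-483 - 989)*(-294) = -1472*(-294) = 432768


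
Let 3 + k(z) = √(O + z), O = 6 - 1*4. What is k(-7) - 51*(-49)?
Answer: 2496 + I*√5 ≈ 2496.0 + 2.2361*I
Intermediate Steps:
O = 2 (O = 6 - 4 = 2)
k(z) = -3 + √(2 + z)
k(-7) - 51*(-49) = (-3 + √(2 - 7)) - 51*(-49) = (-3 + √(-5)) + 2499 = (-3 + I*√5) + 2499 = 2496 + I*√5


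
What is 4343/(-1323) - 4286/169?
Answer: -6404345/223587 ≈ -28.644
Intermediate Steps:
4343/(-1323) - 4286/169 = 4343*(-1/1323) - 4286*1/169 = -4343/1323 - 4286/169 = -6404345/223587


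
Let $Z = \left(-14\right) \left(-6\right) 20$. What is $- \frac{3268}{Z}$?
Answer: $- \frac{817}{420} \approx -1.9452$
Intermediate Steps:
$Z = 1680$ ($Z = 84 \cdot 20 = 1680$)
$- \frac{3268}{Z} = - \frac{3268}{1680} = \left(-3268\right) \frac{1}{1680} = - \frac{817}{420}$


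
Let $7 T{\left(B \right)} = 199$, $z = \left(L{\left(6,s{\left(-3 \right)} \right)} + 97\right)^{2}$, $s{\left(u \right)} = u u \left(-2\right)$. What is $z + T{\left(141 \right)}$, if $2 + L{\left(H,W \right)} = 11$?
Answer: $\frac{78851}{7} \approx 11264.0$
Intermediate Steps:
$s{\left(u \right)} = - 2 u^{2}$ ($s{\left(u \right)} = u^{2} \left(-2\right) = - 2 u^{2}$)
$L{\left(H,W \right)} = 9$ ($L{\left(H,W \right)} = -2 + 11 = 9$)
$z = 11236$ ($z = \left(9 + 97\right)^{2} = 106^{2} = 11236$)
$T{\left(B \right)} = \frac{199}{7}$ ($T{\left(B \right)} = \frac{1}{7} \cdot 199 = \frac{199}{7}$)
$z + T{\left(141 \right)} = 11236 + \frac{199}{7} = \frac{78851}{7}$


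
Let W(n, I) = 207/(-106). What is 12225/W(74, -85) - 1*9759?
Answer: -1105321/69 ≈ -16019.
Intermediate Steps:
W(n, I) = -207/106 (W(n, I) = 207*(-1/106) = -207/106)
12225/W(74, -85) - 1*9759 = 12225/(-207/106) - 1*9759 = 12225*(-106/207) - 9759 = -431950/69 - 9759 = -1105321/69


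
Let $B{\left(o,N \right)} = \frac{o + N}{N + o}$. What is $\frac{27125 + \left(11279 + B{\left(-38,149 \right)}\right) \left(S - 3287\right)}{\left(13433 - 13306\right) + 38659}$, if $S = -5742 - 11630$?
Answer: $- \frac{233006395}{38786} \approx -6007.5$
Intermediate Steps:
$B{\left(o,N \right)} = 1$ ($B{\left(o,N \right)} = \frac{N + o}{N + o} = 1$)
$S = -17372$
$\frac{27125 + \left(11279 + B{\left(-38,149 \right)}\right) \left(S - 3287\right)}{\left(13433 - 13306\right) + 38659} = \frac{27125 + \left(11279 + 1\right) \left(-17372 - 3287\right)}{\left(13433 - 13306\right) + 38659} = \frac{27125 + 11280 \left(-20659\right)}{\left(13433 - 13306\right) + 38659} = \frac{27125 - 233033520}{127 + 38659} = - \frac{233006395}{38786}$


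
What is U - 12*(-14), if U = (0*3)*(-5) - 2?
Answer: 166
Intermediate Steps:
U = -2 (U = 0*(-5) - 2 = 0 - 2 = -2)
U - 12*(-14) = -2 - 12*(-14) = -2 + 168 = 166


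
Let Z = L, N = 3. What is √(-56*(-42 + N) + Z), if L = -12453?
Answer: 3*I*√1141 ≈ 101.34*I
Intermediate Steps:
Z = -12453
√(-56*(-42 + N) + Z) = √(-56*(-42 + 3) - 12453) = √(-56*(-39) - 12453) = √(2184 - 12453) = √(-10269) = 3*I*√1141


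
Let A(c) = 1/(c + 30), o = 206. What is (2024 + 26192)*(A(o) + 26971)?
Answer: 44899817478/59 ≈ 7.6101e+8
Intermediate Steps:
A(c) = 1/(30 + c)
(2024 + 26192)*(A(o) + 26971) = (2024 + 26192)*(1/(30 + 206) + 26971) = 28216*(1/236 + 26971) = 28216*(6365157/236) = 44899817478/59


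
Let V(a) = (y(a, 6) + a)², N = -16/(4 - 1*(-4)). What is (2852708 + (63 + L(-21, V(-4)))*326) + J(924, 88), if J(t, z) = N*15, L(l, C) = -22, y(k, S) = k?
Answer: 2866044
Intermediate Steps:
N = -2 (N = -16/(4 + 4) = -16/8 = -16*⅛ = -2)
V(a) = 4*a² (V(a) = (a + a)² = (2*a)² = 4*a²)
J(t, z) = -30 (J(t, z) = -2*15 = -30)
(2852708 + (63 + L(-21, V(-4)))*326) + J(924, 88) = (2852708 + (63 - 22)*326) - 30 = (2852708 + 41*326) - 30 = (2852708 + 13366) - 30 = 2866074 - 30 = 2866044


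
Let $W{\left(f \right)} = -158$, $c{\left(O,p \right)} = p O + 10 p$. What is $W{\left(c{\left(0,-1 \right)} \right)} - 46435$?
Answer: $-46593$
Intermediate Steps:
$c{\left(O,p \right)} = 10 p + O p$ ($c{\left(O,p \right)} = O p + 10 p = 10 p + O p$)
$W{\left(c{\left(0,-1 \right)} \right)} - 46435 = -158 - 46435 = -46593$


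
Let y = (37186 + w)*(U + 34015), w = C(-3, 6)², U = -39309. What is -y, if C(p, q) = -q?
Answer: 197053268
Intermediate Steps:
w = 36 (w = (-1*6)² = (-6)² = 36)
y = -197053268 (y = (37186 + 36)*(-39309 + 34015) = 37222*(-5294) = -197053268)
-y = -1*(-197053268) = 197053268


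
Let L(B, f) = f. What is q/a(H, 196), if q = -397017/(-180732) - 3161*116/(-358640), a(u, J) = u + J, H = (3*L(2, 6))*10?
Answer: 2173502747/253869420880 ≈ 0.0085615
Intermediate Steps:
H = 180 (H = (3*6)*10 = 18*10 = 180)
a(u, J) = J + u
q = 2173502747/675184630 (q = -397017*(-1/180732) - 366676*(-1/358640) = 132339/60244 + 91669/89660 = 2173502747/675184630 ≈ 3.2191)
q/a(H, 196) = 2173502747/(675184630*(196 + 180)) = (2173502747/675184630)/376 = (2173502747/675184630)*(1/376) = 2173502747/253869420880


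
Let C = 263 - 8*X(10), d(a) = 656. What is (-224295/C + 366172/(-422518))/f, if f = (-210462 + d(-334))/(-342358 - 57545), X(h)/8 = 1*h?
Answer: 18921536007743649/16709923969258 ≈ 1132.4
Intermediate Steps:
X(h) = 8*h (X(h) = 8*(1*h) = 8*h)
C = -377 (C = 263 - 64*10 = 263 - 8*80 = 263 - 640 = -377)
f = 209806/399903 (f = (-210462 + 656)/(-342358 - 57545) = -209806/(-399903) = -209806*(-1/399903) = 209806/399903 ≈ 0.52464)
(-224295/C + 366172/(-422518))/f = (-224295/(-377) + 366172/(-422518))/(209806/399903) = (-224295*(-1/377) + 366172*(-1/422518))*(399903/209806) = (224295/377 - 183086/211259)*(399903/209806) = (47315313983/79644643)*(399903/209806) = 18921536007743649/16709923969258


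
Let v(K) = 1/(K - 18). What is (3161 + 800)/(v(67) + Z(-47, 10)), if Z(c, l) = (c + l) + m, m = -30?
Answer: -194089/3282 ≈ -59.137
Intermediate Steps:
v(K) = 1/(-18 + K)
Z(c, l) = -30 + c + l (Z(c, l) = (c + l) - 30 = -30 + c + l)
(3161 + 800)/(v(67) + Z(-47, 10)) = (3161 + 800)/(1/(-18 + 67) + (-30 - 47 + 10)) = 3961/(1/49 - 67) = 3961/(-3282/49) = 3961*(-49/3282) = -194089/3282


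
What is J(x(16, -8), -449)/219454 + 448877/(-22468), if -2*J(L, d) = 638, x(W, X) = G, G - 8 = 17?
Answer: -49257510225/2465346236 ≈ -19.980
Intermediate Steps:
G = 25 (G = 8 + 17 = 25)
x(W, X) = 25
J(L, d) = -319 (J(L, d) = -1/2*638 = -319)
J(x(16, -8), -449)/219454 + 448877/(-22468) = -319/219454 + 448877/(-22468) = -319*1/219454 + 448877*(-1/22468) = -319/219454 - 448877/22468 = -49257510225/2465346236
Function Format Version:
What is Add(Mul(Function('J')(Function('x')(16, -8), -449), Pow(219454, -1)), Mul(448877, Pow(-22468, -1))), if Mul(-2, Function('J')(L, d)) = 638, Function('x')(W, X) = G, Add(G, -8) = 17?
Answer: Rational(-49257510225, 2465346236) ≈ -19.980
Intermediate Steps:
G = 25 (G = Add(8, 17) = 25)
Function('x')(W, X) = 25
Function('J')(L, d) = -319 (Function('J')(L, d) = Mul(Rational(-1, 2), 638) = -319)
Add(Mul(Function('J')(Function('x')(16, -8), -449), Pow(219454, -1)), Mul(448877, Pow(-22468, -1))) = Add(Mul(-319, Pow(219454, -1)), Mul(448877, Pow(-22468, -1))) = Add(Mul(-319, Rational(1, 219454)), Mul(448877, Rational(-1, 22468))) = Add(Rational(-319, 219454), Rational(-448877, 22468)) = Rational(-49257510225, 2465346236)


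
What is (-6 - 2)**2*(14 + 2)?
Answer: 1024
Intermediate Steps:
(-6 - 2)**2*(14 + 2) = (-8)**2*16 = 64*16 = 1024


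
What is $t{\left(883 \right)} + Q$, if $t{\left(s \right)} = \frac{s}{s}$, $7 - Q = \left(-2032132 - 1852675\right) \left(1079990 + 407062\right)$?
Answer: $5776910018972$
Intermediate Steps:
$Q = 5776910018971$ ($Q = 7 - \left(-2032132 - 1852675\right) \left(1079990 + 407062\right) = 7 - \left(-3884807\right) 1487052 = 7 - -5776910018964 = 7 + 5776910018964 = 5776910018971$)
$t{\left(s \right)} = 1$
$t{\left(883 \right)} + Q = 1 + 5776910018971 = 5776910018972$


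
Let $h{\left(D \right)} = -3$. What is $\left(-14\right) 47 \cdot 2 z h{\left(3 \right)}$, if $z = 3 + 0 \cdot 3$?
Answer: $11844$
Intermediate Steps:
$z = 3$ ($z = 3 + 0 = 3$)
$\left(-14\right) 47 \cdot 2 z h{\left(3 \right)} = \left(-14\right) 47 \cdot 2 \cdot 3 \left(-3\right) = - 658 \cdot 2 \left(-9\right) = \left(-658\right) \left(-18\right) = 11844$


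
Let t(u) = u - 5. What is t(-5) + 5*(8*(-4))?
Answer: -170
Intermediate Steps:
t(u) = -5 + u
t(-5) + 5*(8*(-4)) = (-5 - 5) + 5*(8*(-4)) = -10 + 5*(-32) = -10 - 160 = -170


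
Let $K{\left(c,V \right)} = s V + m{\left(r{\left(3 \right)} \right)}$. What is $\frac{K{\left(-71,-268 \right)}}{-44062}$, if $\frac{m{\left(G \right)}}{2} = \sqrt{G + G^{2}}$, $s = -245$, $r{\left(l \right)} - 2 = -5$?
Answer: $- \frac{32830}{22031} - \frac{\sqrt{6}}{22031} \approx -1.4903$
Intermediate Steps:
$r{\left(l \right)} = -3$ ($r{\left(l \right)} = 2 - 5 = -3$)
$m{\left(G \right)} = 2 \sqrt{G + G^{2}}$
$K{\left(c,V \right)} = - 245 V + 2 \sqrt{6}$ ($K{\left(c,V \right)} = - 245 V + 2 \sqrt{- 3 \left(1 - 3\right)} = - 245 V + 2 \sqrt{\left(-3\right) \left(-2\right)} = - 245 V + 2 \sqrt{6}$)
$\frac{K{\left(-71,-268 \right)}}{-44062} = \frac{\left(-245\right) \left(-268\right) + 2 \sqrt{6}}{-44062} = \left(65660 + 2 \sqrt{6}\right) \left(- \frac{1}{44062}\right) = - \frac{32830}{22031} - \frac{\sqrt{6}}{22031}$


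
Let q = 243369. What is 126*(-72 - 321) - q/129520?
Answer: -6413814729/129520 ≈ -49520.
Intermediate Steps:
126*(-72 - 321) - q/129520 = 126*(-72 - 321) - 243369/129520 = 126*(-393) - 243369/129520 = -49518 - 1*243369/129520 = -49518 - 243369/129520 = -6413814729/129520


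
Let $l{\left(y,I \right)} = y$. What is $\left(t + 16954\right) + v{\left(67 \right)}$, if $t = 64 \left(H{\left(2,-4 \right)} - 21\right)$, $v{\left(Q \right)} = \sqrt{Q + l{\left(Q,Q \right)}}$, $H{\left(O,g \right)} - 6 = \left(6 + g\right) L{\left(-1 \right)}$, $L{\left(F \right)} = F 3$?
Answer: $15610 + \sqrt{134} \approx 15622.0$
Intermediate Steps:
$L{\left(F \right)} = 3 F$
$H{\left(O,g \right)} = -12 - 3 g$ ($H{\left(O,g \right)} = 6 + \left(6 + g\right) 3 \left(-1\right) = 6 + \left(6 + g\right) \left(-3\right) = 6 - \left(18 + 3 g\right) = -12 - 3 g$)
$v{\left(Q \right)} = \sqrt{2} \sqrt{Q}$ ($v{\left(Q \right)} = \sqrt{Q + Q} = \sqrt{2 Q} = \sqrt{2} \sqrt{Q}$)
$t = -1344$ ($t = 64 \left(\left(-12 - -12\right) - 21\right) = 64 \left(\left(-12 + 12\right) - 21\right) = 64 \left(0 - 21\right) = 64 \left(-21\right) = -1344$)
$\left(t + 16954\right) + v{\left(67 \right)} = \left(-1344 + 16954\right) + \sqrt{2} \sqrt{67} = 15610 + \sqrt{134}$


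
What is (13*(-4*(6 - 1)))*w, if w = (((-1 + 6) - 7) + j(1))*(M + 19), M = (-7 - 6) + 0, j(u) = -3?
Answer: 7800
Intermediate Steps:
M = -13 (M = -13 + 0 = -13)
w = -30 (w = (((-1 + 6) - 7) - 3)*(-13 + 19) = ((5 - 7) - 3)*6 = (-2 - 3)*6 = -5*6 = -30)
(13*(-4*(6 - 1)))*w = (13*(-4*(6 - 1)))*(-30) = (13*(-4*5))*(-30) = (13*(-20))*(-30) = -260*(-30) = 7800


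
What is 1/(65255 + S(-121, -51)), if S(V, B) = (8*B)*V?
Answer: 1/114623 ≈ 8.7243e-6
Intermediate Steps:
S(V, B) = 8*B*V
1/(65255 + S(-121, -51)) = 1/(65255 + 8*(-51)*(-121)) = 1/(65255 + 49368) = 1/114623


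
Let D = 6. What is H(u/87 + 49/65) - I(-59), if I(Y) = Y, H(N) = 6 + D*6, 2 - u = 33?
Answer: 101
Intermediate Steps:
u = -31 (u = 2 - 1*33 = 2 - 33 = -31)
H(N) = 42 (H(N) = 6 + 6*6 = 6 + 36 = 42)
H(u/87 + 49/65) - I(-59) = 42 - 1*(-59) = 42 + 59 = 101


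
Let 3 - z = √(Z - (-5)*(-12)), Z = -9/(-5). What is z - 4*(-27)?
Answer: 111 - I*√1455/5 ≈ 111.0 - 7.6289*I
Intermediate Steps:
Z = 9/5 (Z = -9*(-⅕) = 9/5 ≈ 1.8000)
z = 3 - I*√1455/5 (z = 3 - √(9/5 - (-5)*(-12)) = 3 - √(9/5 - 5*12) = 3 - √(9/5 - 60) = 3 - √(-291/5) = 3 - I*√1455/5 ≈ 3.0 - 7.6289*I)
z - 4*(-27) = (3 - I*√1455/5) - 4*(-27) = (3 - I*√1455/5) + 108 = 111 - I*√1455/5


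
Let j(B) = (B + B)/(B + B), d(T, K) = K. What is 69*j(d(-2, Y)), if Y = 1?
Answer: 69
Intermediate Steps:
j(B) = 1 (j(B) = (2*B)/((2*B)) = (2*B)*(1/(2*B)) = 1)
69*j(d(-2, Y)) = 69*1 = 69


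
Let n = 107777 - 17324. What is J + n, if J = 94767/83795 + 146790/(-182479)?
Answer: 1383106240165008/15290827805 ≈ 90453.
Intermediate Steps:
J = 4992719343/15290827805 (J = 94767*(1/83795) + 146790*(-1/182479) = 94767/83795 - 146790/182479 = 4992719343/15290827805 ≈ 0.32652)
n = 90453
J + n = 4992719343/15290827805 + 90453 = 1383106240165008/15290827805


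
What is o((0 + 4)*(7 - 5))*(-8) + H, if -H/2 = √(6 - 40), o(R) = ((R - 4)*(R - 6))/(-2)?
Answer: 32 - 2*I*√34 ≈ 32.0 - 11.662*I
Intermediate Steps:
o(R) = -(-6 + R)*(-4 + R)/2 (o(R) = ((-4 + R)*(-6 + R))*(-½) = ((-6 + R)*(-4 + R))*(-½) = -(-6 + R)*(-4 + R)/2)
H = -2*I*√34 (H = -2*√(6 - 40) = -2*I*√34 ≈ -11.662*I)
o((0 + 4)*(7 - 5))*(-8) + H = (-12 + 5*((0 + 4)*(7 - 5)) - (0 + 4)²*(7 - 5)²/2)*(-8) - 2*I*√34 = (-12 + 5*(4*2) - (4*2)²/2)*(-8) - 2*I*√34 = (-12 + 5*8 - ½*8²)*(-8) - 2*I*√34 = (-12 + 40 - ½*64)*(-8) - 2*I*√34 = (-12 + 40 - 32)*(-8) - 2*I*√34 = -4*(-8) - 2*I*√34 = 32 - 2*I*√34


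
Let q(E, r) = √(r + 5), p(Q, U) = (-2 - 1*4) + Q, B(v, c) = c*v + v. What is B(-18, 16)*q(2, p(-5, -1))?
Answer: -306*I*√6 ≈ -749.54*I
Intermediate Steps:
B(v, c) = v + c*v
p(Q, U) = -6 + Q (p(Q, U) = (-2 - 4) + Q = -6 + Q)
q(E, r) = √(5 + r)
B(-18, 16)*q(2, p(-5, -1)) = (-18*(1 + 16))*√(5 + (-6 - 5)) = (-18*17)*√(5 - 11) = -306*I*√6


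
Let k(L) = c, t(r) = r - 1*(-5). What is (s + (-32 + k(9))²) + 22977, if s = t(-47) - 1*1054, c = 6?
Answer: 22557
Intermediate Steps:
t(r) = 5 + r (t(r) = r + 5 = 5 + r)
k(L) = 6
s = -1096 (s = (5 - 47) - 1*1054 = -42 - 1054 = -1096)
(s + (-32 + k(9))²) + 22977 = (-1096 + (-32 + 6)²) + 22977 = (-1096 + (-26)²) + 22977 = (-1096 + 676) + 22977 = -420 + 22977 = 22557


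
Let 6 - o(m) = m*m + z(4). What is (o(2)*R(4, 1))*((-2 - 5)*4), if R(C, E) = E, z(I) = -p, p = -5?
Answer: 84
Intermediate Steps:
z(I) = 5 (z(I) = -1*(-5) = 5)
o(m) = 1 - m² (o(m) = 6 - (m*m + 5) = 6 - (m² + 5) = 6 - (5 + m²) = 6 + (-5 - m²) = 1 - m²)
(o(2)*R(4, 1))*((-2 - 5)*4) = ((1 - 1*2²)*1)*((-2 - 5)*4) = ((1 - 1*4)*1)*(-7*4) = ((1 - 4)*1)*(-28) = -3*1*(-28) = -3*(-28) = 84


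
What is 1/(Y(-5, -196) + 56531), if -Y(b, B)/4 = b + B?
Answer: 1/57335 ≈ 1.7441e-5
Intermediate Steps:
Y(b, B) = -4*B - 4*b (Y(b, B) = -4*(b + B) = -4*(B + b) = -4*B - 4*b)
1/(Y(-5, -196) + 56531) = 1/((-4*(-196) - 4*(-5)) + 56531) = 1/((784 + 20) + 56531) = 1/(804 + 56531) = 1/57335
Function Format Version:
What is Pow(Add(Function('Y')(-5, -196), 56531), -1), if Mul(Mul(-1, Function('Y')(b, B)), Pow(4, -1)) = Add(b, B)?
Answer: Rational(1, 57335) ≈ 1.7441e-5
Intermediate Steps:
Function('Y')(b, B) = Add(Mul(-4, B), Mul(-4, b)) (Function('Y')(b, B) = Mul(-4, Add(b, B)) = Mul(-4, Add(B, b)) = Add(Mul(-4, B), Mul(-4, b)))
Pow(Add(Function('Y')(-5, -196), 56531), -1) = Pow(Add(Add(Mul(-4, -196), Mul(-4, -5)), 56531), -1) = Pow(Add(Add(784, 20), 56531), -1) = Pow(Add(804, 56531), -1) = Pow(57335, -1) = Rational(1, 57335)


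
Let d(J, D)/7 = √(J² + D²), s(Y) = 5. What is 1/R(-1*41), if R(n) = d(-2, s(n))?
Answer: √29/203 ≈ 0.026528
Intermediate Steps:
d(J, D) = 7*√(D² + J²) (d(J, D) = 7*√(J² + D²) = 7*√(D² + J²))
R(n) = 7*√29 (R(n) = 7*√(5² + (-2)²) = 7*√(25 + 4) = 7*√29)
1/R(-1*41) = 1/(7*√29) = √29/203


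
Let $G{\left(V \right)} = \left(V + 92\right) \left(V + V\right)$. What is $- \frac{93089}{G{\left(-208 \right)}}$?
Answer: $- \frac{93089}{48256} \approx -1.9291$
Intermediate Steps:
$G{\left(V \right)} = 2 V \left(92 + V\right)$ ($G{\left(V \right)} = \left(92 + V\right) 2 V = 2 V \left(92 + V\right)$)
$- \frac{93089}{G{\left(-208 \right)}} = - \frac{93089}{2 \left(-208\right) \left(92 - 208\right)} = - \frac{93089}{2 \left(-208\right) \left(-116\right)} = - \frac{93089}{48256}$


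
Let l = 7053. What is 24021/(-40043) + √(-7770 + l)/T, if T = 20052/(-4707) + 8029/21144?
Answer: -24021/40043 - 11058312*I*√717/42909665 ≈ -0.59988 - 6.9007*I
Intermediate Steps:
T = -42909665/11058312 (T = 20052*(-1/4707) + 8029*(1/21144) = -2228/523 + 8029/21144 = -42909665/11058312 ≈ -3.8803)
24021/(-40043) + √(-7770 + l)/T = 24021/(-40043) + √(-7770 + 7053)/(-42909665/11058312) = 24021*(-1/40043) + √(-717)*(-11058312/42909665) = -24021/40043 + (I*√717)*(-11058312/42909665) = -24021/40043 - 11058312*I*√717/42909665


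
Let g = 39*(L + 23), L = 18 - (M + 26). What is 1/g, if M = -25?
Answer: 1/1560 ≈ 0.00064103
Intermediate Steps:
L = 17 (L = 18 - (-25 + 26) = 18 - 1*1 = 18 - 1 = 17)
g = 1560 (g = 39*(17 + 23) = 39*40 = 1560)
1/g = 1/1560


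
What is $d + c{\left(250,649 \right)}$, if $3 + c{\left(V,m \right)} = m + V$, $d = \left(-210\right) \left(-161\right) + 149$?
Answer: $34855$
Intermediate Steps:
$d = 33959$ ($d = 33810 + 149 = 33959$)
$c{\left(V,m \right)} = -3 + V + m$ ($c{\left(V,m \right)} = -3 + \left(m + V\right) = -3 + \left(V + m\right) = -3 + V + m$)
$d + c{\left(250,649 \right)} = 33959 + \left(-3 + 250 + 649\right) = 33959 + 896 = 34855$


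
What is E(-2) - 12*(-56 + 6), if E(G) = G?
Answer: 598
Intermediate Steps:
E(-2) - 12*(-56 + 6) = -2 - 12*(-56 + 6) = -2 - 12*(-50) = -2 + 600 = 598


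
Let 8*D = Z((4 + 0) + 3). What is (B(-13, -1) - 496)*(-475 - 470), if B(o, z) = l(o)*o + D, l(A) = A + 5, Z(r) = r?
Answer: 2956905/8 ≈ 3.6961e+5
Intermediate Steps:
l(A) = 5 + A
D = 7/8 (D = ((4 + 0) + 3)/8 = (4 + 3)/8 = (1/8)*7 = 7/8 ≈ 0.87500)
B(o, z) = 7/8 + o*(5 + o) (B(o, z) = (5 + o)*o + 7/8 = o*(5 + o) + 7/8 = 7/8 + o*(5 + o))
(B(-13, -1) - 496)*(-475 - 470) = ((7/8 - 13*(5 - 13)) - 496)*(-475 - 470) = ((7/8 - 13*(-8)) - 496)*(-945) = ((7/8 + 104) - 496)*(-945) = (839/8 - 496)*(-945) = -3129/8*(-945) = 2956905/8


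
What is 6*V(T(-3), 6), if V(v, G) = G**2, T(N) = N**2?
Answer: 216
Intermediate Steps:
6*V(T(-3), 6) = 6*6**2 = 6*36 = 216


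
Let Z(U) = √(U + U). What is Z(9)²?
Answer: 18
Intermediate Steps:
Z(U) = √2*√U (Z(U) = √(2*U) = √2*√U)
Z(9)² = (√2*√9)² = (√2*3)² = (3*√2)² = 18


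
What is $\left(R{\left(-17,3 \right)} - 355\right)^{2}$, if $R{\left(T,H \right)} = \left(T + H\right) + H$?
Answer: $133956$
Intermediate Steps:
$R{\left(T,H \right)} = T + 2 H$ ($R{\left(T,H \right)} = \left(H + T\right) + H = T + 2 H$)
$\left(R{\left(-17,3 \right)} - 355\right)^{2} = \left(\left(-17 + 2 \cdot 3\right) - 355\right)^{2} = \left(\left(-17 + 6\right) - 355\right)^{2} = \left(-11 - 355\right)^{2} = \left(-366\right)^{2} = 133956$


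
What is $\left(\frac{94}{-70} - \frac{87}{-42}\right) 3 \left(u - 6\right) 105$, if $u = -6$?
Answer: $-2754$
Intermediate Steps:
$\left(\frac{94}{-70} - \frac{87}{-42}\right) 3 \left(u - 6\right) 105 = \left(\frac{94}{-70} - \frac{87}{-42}\right) 3 \left(-6 - 6\right) 105 = \left(94 \left(- \frac{1}{70}\right) - - \frac{29}{14}\right) 3 \left(-12\right) 105 = \left(- \frac{47}{35} + \frac{29}{14}\right) \left(-36\right) 105 = \frac{51}{70} \left(-36\right) 105 = \left(- \frac{918}{35}\right) 105 = -2754$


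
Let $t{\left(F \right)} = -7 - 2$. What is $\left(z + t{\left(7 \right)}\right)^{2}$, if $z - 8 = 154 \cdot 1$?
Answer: $23409$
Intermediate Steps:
$t{\left(F \right)} = -9$
$z = 162$ ($z = 8 + 154 \cdot 1 = 8 + 154 = 162$)
$\left(z + t{\left(7 \right)}\right)^{2} = \left(162 - 9\right)^{2} = 153^{2} = 23409$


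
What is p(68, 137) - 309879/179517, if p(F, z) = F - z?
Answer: -4232184/59839 ≈ -70.726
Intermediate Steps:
p(68, 137) - 309879/179517 = (68 - 1*137) - 309879/179517 = (68 - 137) - 309879*1/179517 = -69 - 103293/59839 = -4232184/59839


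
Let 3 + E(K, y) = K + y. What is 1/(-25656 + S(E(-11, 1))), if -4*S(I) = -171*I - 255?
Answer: -1/26148 ≈ -3.8244e-5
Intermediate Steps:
E(K, y) = -3 + K + y (E(K, y) = -3 + (K + y) = -3 + K + y)
S(I) = 255/4 + 171*I/4 (S(I) = -(-171*I - 255)/4 = -(-255 - 171*I)/4 = 255/4 + 171*I/4)
1/(-25656 + S(E(-11, 1))) = 1/(-25656 + (255/4 + 171*(-3 - 11 + 1)/4)) = 1/(-25656 + (255/4 + (171/4)*(-13))) = 1/(-25656 + (255/4 - 2223/4)) = 1/(-25656 - 492) = 1/(-26148) = -1/26148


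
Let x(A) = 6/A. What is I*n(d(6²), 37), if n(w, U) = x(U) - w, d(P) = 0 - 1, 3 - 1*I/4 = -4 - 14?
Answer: 3612/37 ≈ 97.622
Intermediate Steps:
I = 84 (I = 12 - 4*(-4 - 14) = 12 - 4*(-18) = 12 + 72 = 84)
d(P) = -1
n(w, U) = -w + 6/U (n(w, U) = 6/U - w = -w + 6/U)
I*n(d(6²), 37) = 84*(-1*(-1) + 6/37) = 84*(1 + 6*(1/37)) = 84*(1 + 6/37) = 84*(43/37) = 3612/37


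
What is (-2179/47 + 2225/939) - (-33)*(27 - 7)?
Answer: 27186274/44133 ≈ 616.01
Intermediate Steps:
(-2179/47 + 2225/939) - (-33)*(27 - 7) = (-2179*1/47 + 2225*(1/939)) - (-33)*20 = (-2179/47 + 2225/939) - 1*(-660) = -1941506/44133 + 660 = 27186274/44133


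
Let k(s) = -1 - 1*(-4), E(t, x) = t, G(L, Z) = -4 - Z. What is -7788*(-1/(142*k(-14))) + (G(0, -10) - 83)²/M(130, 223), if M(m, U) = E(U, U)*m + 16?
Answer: 38070747/2059426 ≈ 18.486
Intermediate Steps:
k(s) = 3 (k(s) = -1 + 4 = 3)
M(m, U) = 16 + U*m (M(m, U) = U*m + 16 = 16 + U*m)
-7788*(-1/(142*k(-14))) + (G(0, -10) - 83)²/M(130, 223) = -7788/(3*(-142)) + ((-4 - 1*(-10)) - 83)²/(16 + 223*130) = -7788/(-426) + ((-4 + 10) - 83)²/(16 + 28990) = -7788*(-1/426) + (6 - 83)²/29006 = 1298/71 + (-77)²*(1/29006) = 1298/71 + 5929*(1/29006) = 1298/71 + 5929/29006 = 38070747/2059426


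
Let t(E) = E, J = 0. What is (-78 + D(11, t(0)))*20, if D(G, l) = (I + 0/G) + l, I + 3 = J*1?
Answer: -1620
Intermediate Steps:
I = -3 (I = -3 + 0*1 = -3 + 0 = -3)
D(G, l) = -3 + l (D(G, l) = (-3 + 0/G) + l = (-3 + 0) + l = -3 + l)
(-78 + D(11, t(0)))*20 = (-78 + (-3 + 0))*20 = (-78 - 3)*20 = -81*20 = -1620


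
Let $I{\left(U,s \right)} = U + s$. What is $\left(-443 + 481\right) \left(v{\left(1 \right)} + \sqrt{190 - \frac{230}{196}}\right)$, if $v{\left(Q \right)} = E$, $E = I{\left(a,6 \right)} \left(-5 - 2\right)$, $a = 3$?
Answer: $-2394 + \frac{19 \sqrt{37010}}{7} \approx -1871.8$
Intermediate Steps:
$E = -63$ ($E = \left(3 + 6\right) \left(-5 - 2\right) = 9 \left(-7\right) = -63$)
$v{\left(Q \right)} = -63$
$\left(-443 + 481\right) \left(v{\left(1 \right)} + \sqrt{190 - \frac{230}{196}}\right) = \left(-443 + 481\right) \left(-63 + \sqrt{190 - \frac{230}{196}}\right) = 38 \left(-63 + \sqrt{190 - \frac{115}{98}}\right) = 38 \left(-63 + \sqrt{\frac{18505}{98}}\right) = 38 \left(-63 + \frac{\sqrt{37010}}{14}\right) = -2394 + \frac{19 \sqrt{37010}}{7}$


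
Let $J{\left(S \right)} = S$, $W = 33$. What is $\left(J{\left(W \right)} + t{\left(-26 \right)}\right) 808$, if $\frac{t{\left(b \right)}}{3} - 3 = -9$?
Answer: $12120$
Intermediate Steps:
$t{\left(b \right)} = -18$ ($t{\left(b \right)} = 9 + 3 \left(-9\right) = 9 - 27 = -18$)
$\left(J{\left(W \right)} + t{\left(-26 \right)}\right) 808 = \left(33 - 18\right) 808 = 15 \cdot 808 = 12120$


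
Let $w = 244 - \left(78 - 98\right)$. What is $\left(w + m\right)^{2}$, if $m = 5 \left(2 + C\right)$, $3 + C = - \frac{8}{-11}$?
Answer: $\frac{8346321}{121} \approx 68978.0$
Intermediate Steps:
$C = - \frac{25}{11}$ ($C = -3 - \frac{8}{-11} = -3 - - \frac{8}{11} = -3 + \frac{8}{11} = - \frac{25}{11} \approx -2.2727$)
$w = 264$ ($w = 244 - -20 = 244 + 20 = 264$)
$m = - \frac{15}{11}$ ($m = 5 \left(2 - \frac{25}{11}\right) = 5 \left(- \frac{3}{11}\right) = - \frac{15}{11} \approx -1.3636$)
$\left(w + m\right)^{2} = \left(264 - \frac{15}{11}\right)^{2} = \left(\frac{2889}{11}\right)^{2} = \frac{8346321}{121}$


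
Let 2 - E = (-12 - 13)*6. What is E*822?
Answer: 124944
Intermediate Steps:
E = 152 (E = 2 - (-12 - 13)*6 = 2 - (-25)*6 = 2 - 1*(-150) = 2 + 150 = 152)
E*822 = 152*822 = 124944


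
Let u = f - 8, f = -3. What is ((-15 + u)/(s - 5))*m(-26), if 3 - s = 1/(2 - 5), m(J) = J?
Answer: -2028/5 ≈ -405.60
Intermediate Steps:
u = -11 (u = -3 - 8 = -11)
s = 10/3 (s = 3 - 1/(2 - 5) = 3 - 1/(-3) = 3 - 1*(-⅓) = 3 + ⅓ = 10/3 ≈ 3.3333)
((-15 + u)/(s - 5))*m(-26) = ((-15 - 11)/(10/3 - 5))*(-26) = -26/(-5/3)*(-26) = -26*(-⅗)*(-26) = (78/5)*(-26) = -2028/5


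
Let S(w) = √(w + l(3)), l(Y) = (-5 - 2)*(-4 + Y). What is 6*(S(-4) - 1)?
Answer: -6 + 6*√3 ≈ 4.3923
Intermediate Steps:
l(Y) = 28 - 7*Y (l(Y) = -7*(-4 + Y) = 28 - 7*Y)
S(w) = √(7 + w) (S(w) = √(w + (28 - 7*3)) = √(w + (28 - 21)) = √(w + 7) = √(7 + w))
6*(S(-4) - 1) = 6*(√(7 - 4) - 1) = 6*(√3 - 1) = 6*(-1 + √3) = -6 + 6*√3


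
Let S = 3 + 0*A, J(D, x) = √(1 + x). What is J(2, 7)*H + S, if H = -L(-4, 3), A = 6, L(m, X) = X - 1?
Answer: 3 - 4*√2 ≈ -2.6569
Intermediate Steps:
L(m, X) = -1 + X
S = 3 (S = 3 + 0*6 = 3 + 0 = 3)
H = -2 (H = -(-1 + 3) = -1*2 = -2)
J(2, 7)*H + S = √(1 + 7)*(-2) + 3 = √8*(-2) + 3 = (2*√2)*(-2) + 3 = -4*√2 + 3 = 3 - 4*√2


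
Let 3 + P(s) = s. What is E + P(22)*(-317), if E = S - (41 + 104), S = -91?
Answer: -6259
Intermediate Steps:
P(s) = -3 + s
E = -236 (E = -91 - (41 + 104) = -91 - 1*145 = -91 - 145 = -236)
E + P(22)*(-317) = -236 + (-3 + 22)*(-317) = -236 + 19*(-317) = -236 - 6023 = -6259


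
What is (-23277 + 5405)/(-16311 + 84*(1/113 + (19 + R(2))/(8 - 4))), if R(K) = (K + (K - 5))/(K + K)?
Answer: 8078144/7194261 ≈ 1.1229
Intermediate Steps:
R(K) = (-5 + 2*K)/(2*K) (R(K) = (K + (-5 + K))/((2*K)) = (-5 + 2*K)*(1/(2*K)) = (-5 + 2*K)/(2*K))
(-23277 + 5405)/(-16311 + 84*(1/113 + (19 + R(2))/(8 - 4))) = (-23277 + 5405)/(-16311 + 84*(1/113 + (19 + (-5/2 + 2)/2)/(8 - 4))) = -17872/(-16311 + 84*(1/113 + (19 + (½)*(-½))/4)) = -17872/(-16311 + 84*(1/113 + (19 - ¼)*(¼))) = -17872/(-16311 + 84*(1/113 + (75/4)*(¼))) = -17872/(-16311 + 84*(1/113 + 75/16)) = -17872/(-16311 + 84*(8491/1808)) = -17872/(-16311 + 178311/452) = -17872/(-7194261/452) = -17872*(-452/7194261) = 8078144/7194261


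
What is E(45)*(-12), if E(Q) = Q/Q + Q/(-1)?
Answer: 528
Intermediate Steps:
E(Q) = 1 - Q (E(Q) = 1 + Q*(-1) = 1 - Q)
E(45)*(-12) = (1 - 1*45)*(-12) = (1 - 45)*(-12) = -44*(-12) = 528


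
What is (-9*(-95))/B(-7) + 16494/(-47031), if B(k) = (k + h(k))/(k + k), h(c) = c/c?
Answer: 31270117/15677 ≈ 1994.6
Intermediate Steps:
h(c) = 1
B(k) = (1 + k)/(2*k) (B(k) = (k + 1)/(k + k) = (1 + k)/((2*k)) = (1 + k)*(1/(2*k)) = (1 + k)/(2*k))
(-9*(-95))/B(-7) + 16494/(-47031) = (-9*(-95))/(((1/2)*(1 - 7)/(-7))) + 16494/(-47031) = 855/(((1/2)*(-1/7)*(-6))) + 16494*(-1/47031) = 855/(3/7) - 5498/15677 = 855*(7/3) - 5498/15677 = 1995 - 5498/15677 = 31270117/15677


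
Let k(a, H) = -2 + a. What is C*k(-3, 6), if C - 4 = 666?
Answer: -3350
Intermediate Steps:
C = 670 (C = 4 + 666 = 670)
C*k(-3, 6) = 670*(-2 - 3) = 670*(-5) = -3350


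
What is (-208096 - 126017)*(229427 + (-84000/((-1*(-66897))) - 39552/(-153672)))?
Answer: -3648242053268820241/47593499 ≈ -7.6654e+10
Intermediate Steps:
(-208096 - 126017)*(229427 + (-84000/((-1*(-66897))) - 39552/(-153672))) = -334113*(229427 + (-84000/66897 - 39552*(-1/153672))) = -334113*(229427 + (-84000*1/66897 + 1648/6403)) = -334113*(229427 + (-28000/22299 + 1648/6403)) = -334113*(229427 - 142535248/142780497) = -334113*32757558549971/142780497 = -3648242053268820241/47593499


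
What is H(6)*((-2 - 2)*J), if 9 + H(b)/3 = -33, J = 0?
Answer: 0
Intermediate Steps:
H(b) = -126 (H(b) = -27 + 3*(-33) = -27 - 99 = -126)
H(6)*((-2 - 2)*J) = -126*(-2 - 2)*0 = -(-504)*0 = -126*0 = 0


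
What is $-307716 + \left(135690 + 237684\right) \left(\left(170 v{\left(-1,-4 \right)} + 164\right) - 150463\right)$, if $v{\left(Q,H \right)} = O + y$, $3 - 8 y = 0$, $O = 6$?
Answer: $- \frac{111426804939}{2} \approx -5.5713 \cdot 10^{10}$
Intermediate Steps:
$y = \frac{3}{8}$ ($y = \frac{3}{8} - 0 = \frac{3}{8} + 0 = \frac{3}{8} \approx 0.375$)
$v{\left(Q,H \right)} = \frac{51}{8}$ ($v{\left(Q,H \right)} = 6 + \frac{3}{8} = \frac{51}{8}$)
$-307716 + \left(135690 + 237684\right) \left(\left(170 v{\left(-1,-4 \right)} + 164\right) - 150463\right) = -307716 + \left(135690 + 237684\right) \left(\left(170 \cdot \frac{51}{8} + 164\right) - 150463\right) = -307716 + 373374 \left(\left(\frac{4335}{4} + 164\right) - 150463\right) = -307716 + 373374 \left(\frac{4991}{4} - 150463\right) = -307716 + 373374 \left(- \frac{596861}{4}\right) = -307716 - \frac{111426189507}{2} = - \frac{111426804939}{2}$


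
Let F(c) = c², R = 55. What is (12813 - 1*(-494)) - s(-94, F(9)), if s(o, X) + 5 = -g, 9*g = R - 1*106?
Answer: 39919/3 ≈ 13306.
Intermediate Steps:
g = -17/3 (g = (55 - 1*106)/9 = (55 - 106)/9 = (⅑)*(-51) = -17/3 ≈ -5.6667)
s(o, X) = ⅔ (s(o, X) = -5 - 1*(-17/3) = -5 + 17/3 = ⅔)
(12813 - 1*(-494)) - s(-94, F(9)) = (12813 - 1*(-494)) - 1*⅔ = (12813 + 494) - ⅔ = 13307 - ⅔ = 39919/3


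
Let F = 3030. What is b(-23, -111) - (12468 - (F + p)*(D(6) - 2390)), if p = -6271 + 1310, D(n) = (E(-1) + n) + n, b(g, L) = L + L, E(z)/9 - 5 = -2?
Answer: 4527091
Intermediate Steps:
E(z) = 27 (E(z) = 45 + 9*(-2) = 45 - 18 = 27)
b(g, L) = 2*L
D(n) = 27 + 2*n (D(n) = (27 + n) + n = 27 + 2*n)
p = -4961
b(-23, -111) - (12468 - (F + p)*(D(6) - 2390)) = 2*(-111) - (12468 - (3030 - 4961)*((27 + 2*6) - 2390)) = -222 - (12468 - (-1931)*((27 + 12) - 2390)) = -222 - (12468 - (-1931)*(39 - 2390)) = -222 - (12468 - (-1931)*(-2351)) = -222 - (12468 - 1*4539781) = -222 - (12468 - 4539781) = -222 - 1*(-4527313) = -222 + 4527313 = 4527091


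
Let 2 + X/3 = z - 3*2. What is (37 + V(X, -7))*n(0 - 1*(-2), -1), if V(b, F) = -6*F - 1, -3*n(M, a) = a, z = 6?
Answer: 26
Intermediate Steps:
X = -6 (X = -6 + 3*(6 - 3*2) = -6 + 3*(6 - 6) = -6 + 3*0 = -6 + 0 = -6)
n(M, a) = -a/3
V(b, F) = -1 - 6*F
(37 + V(X, -7))*n(0 - 1*(-2), -1) = (37 + (-1 - 6*(-7)))*(-⅓*(-1)) = (37 + (-1 + 42))*(⅓) = (37 + 41)*(⅓) = 78*(⅓) = 26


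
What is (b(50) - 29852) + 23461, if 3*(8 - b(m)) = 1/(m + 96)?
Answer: -2795755/438 ≈ -6383.0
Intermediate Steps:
b(m) = 8 - 1/(3*(96 + m)) (b(m) = 8 - 1/(3*(m + 96)) = 8 - 1/(3*(96 + m)))
(b(50) - 29852) + 23461 = ((2303 + 24*50)/(3*(96 + 50)) - 29852) + 23461 = ((1/3)*(2303 + 1200)/146 - 29852) + 23461 = ((1/3)*(1/146)*3503 - 29852) + 23461 = (3503/438 - 29852) + 23461 = -13071673/438 + 23461 = -2795755/438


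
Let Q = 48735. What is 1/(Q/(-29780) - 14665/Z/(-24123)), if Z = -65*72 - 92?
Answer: -85703084742/140264102609 ≈ -0.61101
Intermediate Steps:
Z = -4772 (Z = -4680 - 92 = -4772)
1/(Q/(-29780) - 14665/Z/(-24123)) = 1/(48735/(-29780) - 14665/(-4772)/(-24123)) = 1/(48735*(-1/29780) - 14665*(-1/4772)*(-1/24123)) = 1/(-9747/5956 + (14665/4772)*(-1/24123)) = 1/(-9747/5956 - 14665/115114956) = 1/(-140264102609/85703084742) = -85703084742/140264102609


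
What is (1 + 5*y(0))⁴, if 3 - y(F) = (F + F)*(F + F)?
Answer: 65536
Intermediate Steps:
y(F) = 3 - 4*F² (y(F) = 3 - (F + F)*(F + F) = 3 - 2*F*2*F = 3 - 4*F²)
(1 + 5*y(0))⁴ = (1 + 5*(3 - 4*0²))⁴ = (1 + 5*(3 - 4*0))⁴ = (1 + 5*(3 + 0))⁴ = (1 + 5*3)⁴ = (1 + 15)⁴ = 16⁴ = 65536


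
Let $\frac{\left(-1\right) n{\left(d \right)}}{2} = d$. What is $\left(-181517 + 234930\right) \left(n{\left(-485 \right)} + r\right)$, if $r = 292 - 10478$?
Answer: $-492254208$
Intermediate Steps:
$n{\left(d \right)} = - 2 d$
$r = -10186$ ($r = 292 - 10478 = -10186$)
$\left(-181517 + 234930\right) \left(n{\left(-485 \right)} + r\right) = \left(-181517 + 234930\right) \left(\left(-2\right) \left(-485\right) - 10186\right) = 53413 \left(970 - 10186\right) = 53413 \left(-9216\right) = -492254208$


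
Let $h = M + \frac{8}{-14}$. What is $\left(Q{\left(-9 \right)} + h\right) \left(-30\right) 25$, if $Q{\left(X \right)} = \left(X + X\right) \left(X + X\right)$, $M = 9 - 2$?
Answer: $- \frac{1734750}{7} \approx -2.4782 \cdot 10^{5}$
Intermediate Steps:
$M = 7$ ($M = 9 - 2 = 7$)
$h = \frac{45}{7}$ ($h = 7 + \frac{8}{-14} = 7 + 8 \left(- \frac{1}{14}\right) = 7 - \frac{4}{7} = \frac{45}{7} \approx 6.4286$)
$Q{\left(X \right)} = 4 X^{2}$ ($Q{\left(X \right)} = 2 X 2 X = 4 X^{2}$)
$\left(Q{\left(-9 \right)} + h\right) \left(-30\right) 25 = \left(4 \left(-9\right)^{2} + \frac{45}{7}\right) \left(-30\right) 25 = \left(4 \cdot 81 + \frac{45}{7}\right) \left(-30\right) 25 = \left(324 + \frac{45}{7}\right) \left(-30\right) 25 = \frac{2313}{7} \left(-30\right) 25 = \left(- \frac{69390}{7}\right) 25 = - \frac{1734750}{7}$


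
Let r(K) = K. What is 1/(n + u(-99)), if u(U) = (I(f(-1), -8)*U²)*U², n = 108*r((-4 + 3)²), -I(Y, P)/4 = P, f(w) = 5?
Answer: 1/3073907340 ≈ 3.2532e-10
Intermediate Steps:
I(Y, P) = -4*P
n = 108 (n = 108*(-4 + 3)² = 108*(-1)² = 108*1 = 108)
u(U) = 32*U⁴ (u(U) = ((-4*(-8))*U²)*U² = (32*U²)*U² = 32*U⁴)
1/(n + u(-99)) = 1/(108 + 32*(-99)⁴) = 1/(108 + 32*96059601) = 1/(108 + 3073907232) = 1/3073907340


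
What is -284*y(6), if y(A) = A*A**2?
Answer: -61344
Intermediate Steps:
y(A) = A**3
-284*y(6) = -284*6**3 = -284*216 = -61344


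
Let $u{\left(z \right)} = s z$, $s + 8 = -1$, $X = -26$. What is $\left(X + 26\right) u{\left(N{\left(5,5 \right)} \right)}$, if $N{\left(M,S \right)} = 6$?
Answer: $0$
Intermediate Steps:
$s = -9$ ($s = -8 - 1 = -9$)
$u{\left(z \right)} = - 9 z$
$\left(X + 26\right) u{\left(N{\left(5,5 \right)} \right)} = \left(-26 + 26\right) \left(\left(-9\right) 6\right) = 0 \left(-54\right) = 0$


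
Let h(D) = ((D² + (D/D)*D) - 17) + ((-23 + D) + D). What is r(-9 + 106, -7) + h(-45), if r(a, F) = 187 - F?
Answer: 2044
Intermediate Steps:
h(D) = -40 + D² + 3*D (h(D) = ((D² + 1*D) - 17) + (-23 + 2*D) = ((D² + D) - 17) + (-23 + 2*D) = ((D + D²) - 17) + (-23 + 2*D) = (-17 + D + D²) + (-23 + 2*D) = -40 + D² + 3*D)
r(-9 + 106, -7) + h(-45) = (187 - 1*(-7)) + (-40 + (-45)² + 3*(-45)) = (187 + 7) + (-40 + 2025 - 135) = 194 + 1850 = 2044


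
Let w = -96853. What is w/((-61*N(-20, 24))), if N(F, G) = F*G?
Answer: -96853/29280 ≈ -3.3078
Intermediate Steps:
w/((-61*N(-20, 24))) = -96853/((-(-1220)*24)) = -96853/((-61*(-480))) = -96853/29280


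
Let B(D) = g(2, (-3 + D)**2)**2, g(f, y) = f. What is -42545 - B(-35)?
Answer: -42549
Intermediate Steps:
B(D) = 4 (B(D) = 2**2 = 4)
-42545 - B(-35) = -42545 - 1*4 = -42545 - 4 = -42549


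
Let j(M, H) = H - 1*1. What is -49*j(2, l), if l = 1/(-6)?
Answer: 343/6 ≈ 57.167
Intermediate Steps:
l = -⅙ ≈ -0.16667
j(M, H) = -1 + H (j(M, H) = H - 1 = -1 + H)
-49*j(2, l) = -49*(-1 - ⅙) = -49*(-7/6) = 343/6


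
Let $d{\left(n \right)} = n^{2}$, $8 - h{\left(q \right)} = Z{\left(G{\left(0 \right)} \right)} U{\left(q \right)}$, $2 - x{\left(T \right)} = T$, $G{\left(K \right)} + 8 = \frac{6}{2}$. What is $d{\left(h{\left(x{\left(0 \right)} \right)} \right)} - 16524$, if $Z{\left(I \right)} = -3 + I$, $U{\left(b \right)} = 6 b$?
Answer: $-5708$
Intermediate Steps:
$G{\left(K \right)} = -5$ ($G{\left(K \right)} = -8 + \frac{6}{2} = -8 + 6 \cdot \frac{1}{2} = -8 + 3 = -5$)
$x{\left(T \right)} = 2 - T$
$h{\left(q \right)} = 8 + 48 q$ ($h{\left(q \right)} = 8 - \left(-3 - 5\right) 6 q = 8 - - 8 \cdot 6 q = 8 - - 48 q = 8 + 48 q$)
$d{\left(h{\left(x{\left(0 \right)} \right)} \right)} - 16524 = \left(8 + 48 \left(2 - 0\right)\right)^{2} - 16524 = \left(8 + 48 \left(2 + 0\right)\right)^{2} - 16524 = \left(8 + 48 \cdot 2\right)^{2} - 16524 = \left(8 + 96\right)^{2} - 16524 = 104^{2} - 16524 = 10816 - 16524 = -5708$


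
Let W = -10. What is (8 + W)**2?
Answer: 4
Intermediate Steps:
(8 + W)**2 = (8 - 10)**2 = (-2)**2 = 4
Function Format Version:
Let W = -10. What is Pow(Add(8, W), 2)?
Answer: 4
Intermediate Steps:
Pow(Add(8, W), 2) = Pow(Add(8, -10), 2) = Pow(-2, 2) = 4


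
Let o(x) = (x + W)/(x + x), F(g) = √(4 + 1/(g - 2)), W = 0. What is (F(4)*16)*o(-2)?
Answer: 12*√2 ≈ 16.971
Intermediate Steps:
F(g) = √(4 + 1/(-2 + g))
o(x) = ½ (o(x) = (x + 0)/(x + x) = x/((2*x)) = x*(1/(2*x)) = ½)
(F(4)*16)*o(-2) = (√((-7 + 4*4)/(-2 + 4))*16)*(½) = (√((-7 + 16)/2)*16)*(½) = (√((½)*9)*16)*(½) = (√(9/2)*16)*(½) = ((3*√2/2)*16)*(½) = (24*√2)*(½) = 12*√2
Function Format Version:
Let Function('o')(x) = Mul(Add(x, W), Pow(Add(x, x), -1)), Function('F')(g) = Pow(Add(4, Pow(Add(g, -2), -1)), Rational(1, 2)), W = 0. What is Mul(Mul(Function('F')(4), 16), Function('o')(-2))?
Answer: Mul(12, Pow(2, Rational(1, 2))) ≈ 16.971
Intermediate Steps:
Function('F')(g) = Pow(Add(4, Pow(Add(-2, g), -1)), Rational(1, 2))
Function('o')(x) = Rational(1, 2) (Function('o')(x) = Mul(Add(x, 0), Pow(Add(x, x), -1)) = Mul(x, Pow(Mul(2, x), -1)) = Mul(x, Mul(Rational(1, 2), Pow(x, -1))) = Rational(1, 2))
Mul(Mul(Function('F')(4), 16), Function('o')(-2)) = Mul(Mul(Pow(Mul(Pow(Add(-2, 4), -1), Add(-7, Mul(4, 4))), Rational(1, 2)), 16), Rational(1, 2)) = Mul(Mul(Pow(Mul(Pow(2, -1), Add(-7, 16)), Rational(1, 2)), 16), Rational(1, 2)) = Mul(Mul(Pow(Mul(Rational(1, 2), 9), Rational(1, 2)), 16), Rational(1, 2)) = Mul(Mul(Pow(Rational(9, 2), Rational(1, 2)), 16), Rational(1, 2)) = Mul(Mul(Mul(Rational(3, 2), Pow(2, Rational(1, 2))), 16), Rational(1, 2)) = Mul(Mul(24, Pow(2, Rational(1, 2))), Rational(1, 2)) = Mul(12, Pow(2, Rational(1, 2)))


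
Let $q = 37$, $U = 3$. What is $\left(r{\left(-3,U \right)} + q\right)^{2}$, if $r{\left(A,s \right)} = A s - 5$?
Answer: $529$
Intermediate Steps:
$r{\left(A,s \right)} = -5 + A s$
$\left(r{\left(-3,U \right)} + q\right)^{2} = \left(\left(-5 - 9\right) + 37\right)^{2} = \left(-14 + 37\right)^{2} = 23^{2} = 529$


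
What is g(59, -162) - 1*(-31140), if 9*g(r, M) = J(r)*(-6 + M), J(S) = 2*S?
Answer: 86812/3 ≈ 28937.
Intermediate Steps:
g(r, M) = 2*r*(-6 + M)/9 (g(r, M) = ((2*r)*(-6 + M))/9 = (2*r*(-6 + M))/9 = 2*r*(-6 + M)/9)
g(59, -162) - 1*(-31140) = (2/9)*59*(-6 - 162) - 1*(-31140) = (2/9)*59*(-168) + 31140 = -6608/3 + 31140 = 86812/3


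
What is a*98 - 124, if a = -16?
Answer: -1692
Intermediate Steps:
a*98 - 124 = -16*98 - 124 = -1568 - 124 = -1692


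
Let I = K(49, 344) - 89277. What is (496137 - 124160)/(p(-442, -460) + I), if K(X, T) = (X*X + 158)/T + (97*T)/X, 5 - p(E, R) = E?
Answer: -6270044312/1485714497 ≈ -4.2202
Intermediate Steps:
p(E, R) = 5 - E
K(X, T) = (158 + X²)/T + 97*T/X (K(X, T) = (X² + 158)/T + 97*T/X = (158 + X²)/T + 97*T/X)
I = -1493249129/16856 (I = (158/344 + 49²/344 + 97*344/49) - 89277 = (158*(1/344) + (1/344)*2401 + 97*344*(1/49)) - 89277 = (79/172 + 2401/344 + 33368/49) - 89277 = 11603983/16856 - 89277 = -1493249129/16856 ≈ -88589.)
(496137 - 124160)/(p(-442, -460) + I) = (496137 - 124160)/((5 - 1*(-442)) - 1493249129/16856) = 371977/((5 + 442) - 1493249129/16856) = 371977/(447 - 1493249129/16856) = 371977/(-1485714497/16856) = 371977*(-16856/1485714497) = -6270044312/1485714497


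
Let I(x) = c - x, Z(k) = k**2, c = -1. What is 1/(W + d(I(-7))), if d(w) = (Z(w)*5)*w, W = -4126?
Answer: -1/3046 ≈ -0.00032830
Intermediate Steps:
I(x) = -1 - x
d(w) = 5*w**3 (d(w) = (w**2*5)*w = (5*w**2)*w = 5*w**3)
1/(W + d(I(-7))) = 1/(-4126 + 5*(-1 - 1*(-7))**3) = 1/(-4126 + 5*(-1 + 7)**3) = 1/(-4126 + 5*6**3) = 1/(-4126 + 5*216) = 1/(-4126 + 1080) = 1/(-3046) = -1/3046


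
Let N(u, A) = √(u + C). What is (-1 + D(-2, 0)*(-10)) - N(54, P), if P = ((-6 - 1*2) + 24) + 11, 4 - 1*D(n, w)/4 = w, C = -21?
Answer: -161 - √33 ≈ -166.74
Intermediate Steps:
D(n, w) = 16 - 4*w
P = 27 (P = ((-6 - 2) + 24) + 11 = (-8 + 24) + 11 = 16 + 11 = 27)
N(u, A) = √(-21 + u) (N(u, A) = √(u - 21) = √(-21 + u))
(-1 + D(-2, 0)*(-10)) - N(54, P) = (-1 + (16 - 4*0)*(-10)) - √(-21 + 54) = (-1 + (16 + 0)*(-10)) - √33 = (-1 + 16*(-10)) - √33 = (-1 - 160) - √33 = -161 - √33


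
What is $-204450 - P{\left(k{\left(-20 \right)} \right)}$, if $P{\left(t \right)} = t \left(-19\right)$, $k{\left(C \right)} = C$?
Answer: $-204830$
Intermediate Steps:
$P{\left(t \right)} = - 19 t$
$-204450 - P{\left(k{\left(-20 \right)} \right)} = -204450 - \left(-19\right) \left(-20\right) = -204450 - 380 = -204830$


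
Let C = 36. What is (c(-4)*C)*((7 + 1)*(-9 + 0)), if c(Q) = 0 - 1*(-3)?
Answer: -7776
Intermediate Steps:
c(Q) = 3 (c(Q) = 0 + 3 = 3)
(c(-4)*C)*((7 + 1)*(-9 + 0)) = (3*36)*((7 + 1)*(-9 + 0)) = 108*(8*(-9)) = 108*(-72) = -7776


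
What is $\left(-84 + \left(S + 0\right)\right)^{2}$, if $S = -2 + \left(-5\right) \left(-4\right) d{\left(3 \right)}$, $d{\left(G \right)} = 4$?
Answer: $36$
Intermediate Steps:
$S = 78$ ($S = -2 + \left(-5\right) \left(-4\right) 4 = -2 + 20 \cdot 4 = -2 + 80 = 78$)
$\left(-84 + \left(S + 0\right)\right)^{2} = \left(-84 + \left(78 + 0\right)\right)^{2} = \left(-84 + 78\right)^{2} = \left(-6\right)^{2} = 36$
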